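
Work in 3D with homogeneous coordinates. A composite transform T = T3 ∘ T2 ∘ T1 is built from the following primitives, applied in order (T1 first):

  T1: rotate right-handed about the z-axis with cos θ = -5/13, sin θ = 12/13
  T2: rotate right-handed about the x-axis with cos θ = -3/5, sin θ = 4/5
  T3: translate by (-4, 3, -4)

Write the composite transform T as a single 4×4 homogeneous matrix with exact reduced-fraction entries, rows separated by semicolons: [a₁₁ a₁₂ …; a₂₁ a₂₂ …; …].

T = [-5/13 -12/13 0 -4; -36/65 3/13 -4/5 3; 48/65 -4/13 -3/5 -4; 0 0 0 1]

T1 = [-5/13 -12/13 0 0; 12/13 -5/13 0 0; 0 0 1 0; 0 0 0 1]
T2·T1 = [-5/13 -12/13 0 0; -36/65 3/13 -4/5 0; 48/65 -4/13 -3/5 0; 0 0 0 1]
T3·…·T1 = [-5/13 -12/13 0 -4; -36/65 3/13 -4/5 3; 48/65 -4/13 -3/5 -4; 0 0 0 1]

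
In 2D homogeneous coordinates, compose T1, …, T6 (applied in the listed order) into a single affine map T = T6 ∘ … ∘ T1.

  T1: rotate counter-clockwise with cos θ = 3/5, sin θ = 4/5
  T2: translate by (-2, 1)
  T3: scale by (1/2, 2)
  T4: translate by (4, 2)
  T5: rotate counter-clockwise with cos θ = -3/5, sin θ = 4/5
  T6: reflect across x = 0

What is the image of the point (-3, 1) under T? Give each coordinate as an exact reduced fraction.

T(p) = (67/50, 28/25)

T1 rotate counter-clockwise with cos θ = 3/5, sin θ = 4/5: (-3, 1) → (-13/5, -9/5)
T2 translate by (-2, 1): (-13/5, -9/5) → (-23/5, -4/5)
T3 scale by (1/2, 2): (-23/5, -4/5) → (-23/10, -8/5)
T4 translate by (4, 2): (-23/10, -8/5) → (17/10, 2/5)
T5 rotate counter-clockwise with cos θ = -3/5, sin θ = 4/5: (17/10, 2/5) → (-67/50, 28/25)
T6 reflect across x = 0: (-67/50, 28/25) → (67/50, 28/25)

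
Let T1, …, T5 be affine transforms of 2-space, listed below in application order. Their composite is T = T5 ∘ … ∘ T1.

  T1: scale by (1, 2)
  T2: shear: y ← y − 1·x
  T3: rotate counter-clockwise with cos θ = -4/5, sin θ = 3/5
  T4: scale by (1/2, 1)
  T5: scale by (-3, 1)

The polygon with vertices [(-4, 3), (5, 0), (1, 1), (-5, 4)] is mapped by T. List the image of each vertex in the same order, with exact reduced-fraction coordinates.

T1 scale by (1, 2): (-4, 3) → (-4, 6); (5, 0) → (5, 0); (1, 1) → (1, 2); (-5, 4) → (-5, 8)
T2 shear: y ← y − 1·x: (-4, 6) → (-4, 10); (5, 0) → (5, -5); (1, 2) → (1, 1); (-5, 8) → (-5, 13)
T3 rotate counter-clockwise with cos θ = -4/5, sin θ = 3/5: (-4, 10) → (-14/5, -52/5); (5, -5) → (-1, 7); (1, 1) → (-7/5, -1/5); (-5, 13) → (-19/5, -67/5)
T4 scale by (1/2, 1): (-14/5, -52/5) → (-7/5, -52/5); (-1, 7) → (-1/2, 7); (-7/5, -1/5) → (-7/10, -1/5); (-19/5, -67/5) → (-19/10, -67/5)
T5 scale by (-3, 1): (-7/5, -52/5) → (21/5, -52/5); (-1/2, 7) → (3/2, 7); (-7/10, -1/5) → (21/10, -1/5); (-19/10, -67/5) → (57/10, -67/5)

image vertices: (21/5, -52/5), (3/2, 7), (21/10, -1/5), (57/10, -67/5)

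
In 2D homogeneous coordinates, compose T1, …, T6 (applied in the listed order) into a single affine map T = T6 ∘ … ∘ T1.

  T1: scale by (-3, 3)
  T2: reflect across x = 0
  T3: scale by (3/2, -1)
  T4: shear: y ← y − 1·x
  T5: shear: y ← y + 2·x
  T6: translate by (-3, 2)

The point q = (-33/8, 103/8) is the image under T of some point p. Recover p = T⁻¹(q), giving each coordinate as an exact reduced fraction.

T1 = [-3 0 0; 0 3 0; 0 0 1]
T2·T1 = [3 0 0; 0 3 0; 0 0 1]
T3·…·T1 = [9/2 0 0; 0 -3 0; 0 0 1]
T4·…·T1 = [9/2 0 0; -9/2 -3 0; 0 0 1]
T5·…·T1 = [9/2 0 0; 9/2 -3 0; 0 0 1]
T6·…·T1 = [9/2 0 -3; 9/2 -3 2; 0 0 1]
det M = -27/2; M⁻¹ = [2/9 0 2/3; 1/3 -1/3 5/3; 0 0 1]
M⁻¹ · (-33/8, 103/8)ᵀ = (-1/4, -4)ᵀ

p = (-1/4, -4)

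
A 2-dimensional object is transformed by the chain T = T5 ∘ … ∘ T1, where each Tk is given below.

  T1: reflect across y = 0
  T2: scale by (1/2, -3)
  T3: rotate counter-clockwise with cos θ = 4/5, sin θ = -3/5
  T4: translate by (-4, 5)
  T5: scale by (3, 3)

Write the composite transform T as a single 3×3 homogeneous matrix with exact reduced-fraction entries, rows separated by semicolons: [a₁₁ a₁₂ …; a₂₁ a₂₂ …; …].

T1 = [1 0 0; 0 -1 0; 0 0 1]
T2·T1 = [1/2 0 0; 0 3 0; 0 0 1]
T3·…·T1 = [2/5 9/5 0; -3/10 12/5 0; 0 0 1]
T4·…·T1 = [2/5 9/5 -4; -3/10 12/5 5; 0 0 1]
T5·…·T1 = [6/5 27/5 -12; -9/10 36/5 15; 0 0 1]

T = [6/5 27/5 -12; -9/10 36/5 15; 0 0 1]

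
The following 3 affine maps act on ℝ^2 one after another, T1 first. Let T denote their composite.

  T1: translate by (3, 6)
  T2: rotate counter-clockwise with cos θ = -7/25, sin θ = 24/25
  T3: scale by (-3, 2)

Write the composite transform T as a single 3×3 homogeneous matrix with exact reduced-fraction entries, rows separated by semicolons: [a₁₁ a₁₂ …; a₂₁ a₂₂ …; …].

T = [21/25 72/25 99/5; 48/25 -14/25 12/5; 0 0 1]

T1 = [1 0 3; 0 1 6; 0 0 1]
T2·T1 = [-7/25 -24/25 -33/5; 24/25 -7/25 6/5; 0 0 1]
T3·…·T1 = [21/25 72/25 99/5; 48/25 -14/25 12/5; 0 0 1]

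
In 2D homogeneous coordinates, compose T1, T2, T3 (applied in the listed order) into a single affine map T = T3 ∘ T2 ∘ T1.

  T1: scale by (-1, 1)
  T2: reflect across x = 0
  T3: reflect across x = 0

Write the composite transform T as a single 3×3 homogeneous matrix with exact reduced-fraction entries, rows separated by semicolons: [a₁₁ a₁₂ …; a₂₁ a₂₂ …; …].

T1 = [-1 0 0; 0 1 0; 0 0 1]
T2·T1 = [1 0 0; 0 1 0; 0 0 1]
T3·…·T1 = [-1 0 0; 0 1 0; 0 0 1]

T = [-1 0 0; 0 1 0; 0 0 1]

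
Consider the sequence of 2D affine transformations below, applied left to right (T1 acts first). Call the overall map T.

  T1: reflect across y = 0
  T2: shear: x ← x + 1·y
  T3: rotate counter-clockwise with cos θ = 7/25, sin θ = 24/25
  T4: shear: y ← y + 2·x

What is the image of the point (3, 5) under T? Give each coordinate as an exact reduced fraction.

T(p) = (106/25, 129/25)

T1 reflect across y = 0: (3, 5) → (3, -5)
T2 shear: x ← x + 1·y: (3, -5) → (-2, -5)
T3 rotate counter-clockwise with cos θ = 7/25, sin θ = 24/25: (-2, -5) → (106/25, -83/25)
T4 shear: y ← y + 2·x: (106/25, -83/25) → (106/25, 129/25)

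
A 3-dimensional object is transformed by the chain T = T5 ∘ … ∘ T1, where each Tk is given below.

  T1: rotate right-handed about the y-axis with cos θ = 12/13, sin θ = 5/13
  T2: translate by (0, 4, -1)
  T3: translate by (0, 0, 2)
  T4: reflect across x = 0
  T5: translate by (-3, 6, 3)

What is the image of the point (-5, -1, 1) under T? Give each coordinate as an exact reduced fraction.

T(p) = (16/13, 9, 89/13)

T1 rotate right-handed about the y-axis with cos θ = 12/13, sin θ = 5/13: (-5, -1, 1) → (-55/13, -1, 37/13)
T2 translate by (0, 4, -1): (-55/13, -1, 37/13) → (-55/13, 3, 24/13)
T3 translate by (0, 0, 2): (-55/13, 3, 24/13) → (-55/13, 3, 50/13)
T4 reflect across x = 0: (-55/13, 3, 50/13) → (55/13, 3, 50/13)
T5 translate by (-3, 6, 3): (55/13, 3, 50/13) → (16/13, 9, 89/13)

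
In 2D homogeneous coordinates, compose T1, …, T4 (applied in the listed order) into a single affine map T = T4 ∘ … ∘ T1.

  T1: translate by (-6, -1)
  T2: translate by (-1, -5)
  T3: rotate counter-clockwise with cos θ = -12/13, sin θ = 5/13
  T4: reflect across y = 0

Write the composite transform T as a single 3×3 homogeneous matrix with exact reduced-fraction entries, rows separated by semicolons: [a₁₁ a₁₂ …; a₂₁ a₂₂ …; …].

T1 = [1 0 -6; 0 1 -1; 0 0 1]
T2·T1 = [1 0 -7; 0 1 -6; 0 0 1]
T3·…·T1 = [-12/13 -5/13 114/13; 5/13 -12/13 37/13; 0 0 1]
T4·…·T1 = [-12/13 -5/13 114/13; -5/13 12/13 -37/13; 0 0 1]

T = [-12/13 -5/13 114/13; -5/13 12/13 -37/13; 0 0 1]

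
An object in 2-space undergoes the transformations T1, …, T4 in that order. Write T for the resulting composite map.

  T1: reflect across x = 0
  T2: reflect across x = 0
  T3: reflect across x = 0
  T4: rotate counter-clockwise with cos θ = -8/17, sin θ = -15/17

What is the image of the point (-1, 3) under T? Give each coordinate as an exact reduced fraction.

T(p) = (37/17, -39/17)

T1 reflect across x = 0: (-1, 3) → (1, 3)
T2 reflect across x = 0: (1, 3) → (-1, 3)
T3 reflect across x = 0: (-1, 3) → (1, 3)
T4 rotate counter-clockwise with cos θ = -8/17, sin θ = -15/17: (1, 3) → (37/17, -39/17)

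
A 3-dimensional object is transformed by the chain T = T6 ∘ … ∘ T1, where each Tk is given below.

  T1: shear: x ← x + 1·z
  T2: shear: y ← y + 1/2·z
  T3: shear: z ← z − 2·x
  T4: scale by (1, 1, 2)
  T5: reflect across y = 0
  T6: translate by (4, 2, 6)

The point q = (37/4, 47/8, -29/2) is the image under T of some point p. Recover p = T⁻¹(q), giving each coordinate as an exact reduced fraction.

T1 = [1 0 1 0; 0 1 0 0; 0 0 1 0; 0 0 0 1]
T2·T1 = [1 0 1 0; 0 1 1/2 0; 0 0 1 0; 0 0 0 1]
T3·…·T1 = [1 0 1 0; 0 1 1/2 0; -2 0 -1 0; 0 0 0 1]
T4·…·T1 = [1 0 1 0; 0 1 1/2 0; -4 0 -2 0; 0 0 0 1]
T5·…·T1 = [1 0 1 0; 0 -1 -1/2 0; -4 0 -2 0; 0 0 0 1]
T6·…·T1 = [1 0 1 4; 0 -1 -1/2 2; -4 0 -2 6; 0 0 0 1]
det M = -2; M⁻¹ = [-1 0 -1/2 7; -1 -1 -1/4 15/2; 2 0 1/2 -11; 0 0 0 1]
M⁻¹ · (37/4, 47/8, -29/2)ᵀ = (5, -4, 1/4)ᵀ

p = (5, -4, 1/4)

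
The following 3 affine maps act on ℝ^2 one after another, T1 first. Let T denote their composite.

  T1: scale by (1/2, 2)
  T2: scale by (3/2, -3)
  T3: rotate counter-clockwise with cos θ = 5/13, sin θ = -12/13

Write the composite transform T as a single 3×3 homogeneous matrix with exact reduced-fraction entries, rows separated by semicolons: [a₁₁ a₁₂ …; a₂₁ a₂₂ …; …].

T1 = [1/2 0 0; 0 2 0; 0 0 1]
T2·T1 = [3/4 0 0; 0 -6 0; 0 0 1]
T3·…·T1 = [15/52 -72/13 0; -9/13 -30/13 0; 0 0 1]

T = [15/52 -72/13 0; -9/13 -30/13 0; 0 0 1]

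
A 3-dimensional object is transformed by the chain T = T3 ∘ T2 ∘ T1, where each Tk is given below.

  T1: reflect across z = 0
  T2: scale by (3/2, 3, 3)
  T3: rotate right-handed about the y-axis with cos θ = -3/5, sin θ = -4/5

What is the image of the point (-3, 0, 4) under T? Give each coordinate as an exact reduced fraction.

T(p) = (123/10, 0, 18/5)

T1 reflect across z = 0: (-3, 0, 4) → (-3, 0, -4)
T2 scale by (3/2, 3, 3): (-3, 0, -4) → (-9/2, 0, -12)
T3 rotate right-handed about the y-axis with cos θ = -3/5, sin θ = -4/5: (-9/2, 0, -12) → (123/10, 0, 18/5)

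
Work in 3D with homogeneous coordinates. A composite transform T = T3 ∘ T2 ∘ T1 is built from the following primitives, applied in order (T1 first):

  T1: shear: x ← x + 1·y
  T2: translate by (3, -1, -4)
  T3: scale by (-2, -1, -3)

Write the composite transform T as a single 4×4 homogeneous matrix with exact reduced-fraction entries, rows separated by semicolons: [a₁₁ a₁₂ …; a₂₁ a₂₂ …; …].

T = [-2 -2 0 -6; 0 -1 0 1; 0 0 -3 12; 0 0 0 1]

T1 = [1 1 0 0; 0 1 0 0; 0 0 1 0; 0 0 0 1]
T2·T1 = [1 1 0 3; 0 1 0 -1; 0 0 1 -4; 0 0 0 1]
T3·…·T1 = [-2 -2 0 -6; 0 -1 0 1; 0 0 -3 12; 0 0 0 1]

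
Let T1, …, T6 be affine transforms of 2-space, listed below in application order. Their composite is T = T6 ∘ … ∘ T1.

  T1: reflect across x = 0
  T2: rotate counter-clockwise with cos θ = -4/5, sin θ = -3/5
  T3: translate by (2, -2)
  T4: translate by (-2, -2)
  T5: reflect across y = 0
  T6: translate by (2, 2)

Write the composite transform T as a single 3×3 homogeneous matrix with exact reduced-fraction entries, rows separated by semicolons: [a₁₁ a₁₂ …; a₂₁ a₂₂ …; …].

T = [4/5 3/5 2; -3/5 4/5 6; 0 0 1]

T1 = [-1 0 0; 0 1 0; 0 0 1]
T2·T1 = [4/5 3/5 0; 3/5 -4/5 0; 0 0 1]
T3·…·T1 = [4/5 3/5 2; 3/5 -4/5 -2; 0 0 1]
T4·…·T1 = [4/5 3/5 0; 3/5 -4/5 -4; 0 0 1]
T5·…·T1 = [4/5 3/5 0; -3/5 4/5 4; 0 0 1]
T6·…·T1 = [4/5 3/5 2; -3/5 4/5 6; 0 0 1]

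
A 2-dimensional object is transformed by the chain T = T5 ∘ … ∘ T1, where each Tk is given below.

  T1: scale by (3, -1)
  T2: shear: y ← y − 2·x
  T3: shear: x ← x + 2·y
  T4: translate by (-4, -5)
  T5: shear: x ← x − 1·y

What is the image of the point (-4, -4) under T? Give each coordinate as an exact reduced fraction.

T1 scale by (3, -1): (-4, -4) → (-12, 4)
T2 shear: y ← y − 2·x: (-12, 4) → (-12, 28)
T3 shear: x ← x + 2·y: (-12, 28) → (44, 28)
T4 translate by (-4, -5): (44, 28) → (40, 23)
T5 shear: x ← x − 1·y: (40, 23) → (17, 23)

T(p) = (17, 23)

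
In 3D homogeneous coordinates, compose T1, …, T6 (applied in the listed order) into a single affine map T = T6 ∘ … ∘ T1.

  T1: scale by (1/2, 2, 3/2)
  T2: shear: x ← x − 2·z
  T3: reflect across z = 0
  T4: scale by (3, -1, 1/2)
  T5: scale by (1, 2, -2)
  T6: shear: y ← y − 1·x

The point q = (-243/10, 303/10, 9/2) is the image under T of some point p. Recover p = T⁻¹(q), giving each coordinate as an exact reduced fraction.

p = (9/5, -3/2, 3)

T1 = [1/2 0 0 0; 0 2 0 0; 0 0 3/2 0; 0 0 0 1]
T2·T1 = [1/2 0 -3 0; 0 2 0 0; 0 0 3/2 0; 0 0 0 1]
T3·…·T1 = [1/2 0 -3 0; 0 2 0 0; 0 0 -3/2 0; 0 0 0 1]
T4·…·T1 = [3/2 0 -9 0; 0 -2 0 0; 0 0 -3/4 0; 0 0 0 1]
T5·…·T1 = [3/2 0 -9 0; 0 -4 0 0; 0 0 3/2 0; 0 0 0 1]
T6·…·T1 = [3/2 0 -9 0; -3/2 -4 9 0; 0 0 3/2 0; 0 0 0 1]
det M = -9; M⁻¹ = [2/3 0 4 0; -1/4 -1/4 0 0; 0 0 2/3 0; 0 0 0 1]
M⁻¹ · (-243/10, 303/10, 9/2)ᵀ = (9/5, -3/2, 3)ᵀ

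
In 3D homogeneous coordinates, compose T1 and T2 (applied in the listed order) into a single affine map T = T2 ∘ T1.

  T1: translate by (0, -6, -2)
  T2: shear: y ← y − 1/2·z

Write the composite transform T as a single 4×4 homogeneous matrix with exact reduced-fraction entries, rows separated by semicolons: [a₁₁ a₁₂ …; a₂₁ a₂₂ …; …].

T = [1 0 0 0; 0 1 -1/2 -5; 0 0 1 -2; 0 0 0 1]

T1 = [1 0 0 0; 0 1 0 -6; 0 0 1 -2; 0 0 0 1]
T2·T1 = [1 0 0 0; 0 1 -1/2 -5; 0 0 1 -2; 0 0 0 1]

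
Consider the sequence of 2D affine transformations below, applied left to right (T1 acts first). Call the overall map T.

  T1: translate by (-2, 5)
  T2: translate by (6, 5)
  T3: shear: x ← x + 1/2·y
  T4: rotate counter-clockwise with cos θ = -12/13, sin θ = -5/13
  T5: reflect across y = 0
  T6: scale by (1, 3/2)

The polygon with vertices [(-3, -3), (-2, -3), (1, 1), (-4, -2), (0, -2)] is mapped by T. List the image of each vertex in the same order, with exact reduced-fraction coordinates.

T1 translate by (-2, 5): (-3, -3) → (-5, 2); (-2, -3) → (-4, 2); (1, 1) → (-1, 6); (-4, -2) → (-6, 3); (0, -2) → (-2, 3)
T2 translate by (6, 5): (-5, 2) → (1, 7); (-4, 2) → (2, 7); (-1, 6) → (5, 11); (-6, 3) → (0, 8); (-2, 3) → (4, 8)
T3 shear: x ← x + 1/2·y: (1, 7) → (9/2, 7); (2, 7) → (11/2, 7); (5, 11) → (21/2, 11); (0, 8) → (4, 8); (4, 8) → (8, 8)
T4 rotate counter-clockwise with cos θ = -12/13, sin θ = -5/13: (9/2, 7) → (-19/13, -213/26); (11/2, 7) → (-31/13, -223/26); (21/2, 11) → (-71/13, -369/26); (4, 8) → (-8/13, -116/13); (8, 8) → (-56/13, -136/13)
T5 reflect across y = 0: (-19/13, -213/26) → (-19/13, 213/26); (-31/13, -223/26) → (-31/13, 223/26); (-71/13, -369/26) → (-71/13, 369/26); (-8/13, -116/13) → (-8/13, 116/13); (-56/13, -136/13) → (-56/13, 136/13)
T6 scale by (1, 3/2): (-19/13, 213/26) → (-19/13, 639/52); (-31/13, 223/26) → (-31/13, 669/52); (-71/13, 369/26) → (-71/13, 1107/52); (-8/13, 116/13) → (-8/13, 174/13); (-56/13, 136/13) → (-56/13, 204/13)

image vertices: (-19/13, 639/52), (-31/13, 669/52), (-71/13, 1107/52), (-8/13, 174/13), (-56/13, 204/13)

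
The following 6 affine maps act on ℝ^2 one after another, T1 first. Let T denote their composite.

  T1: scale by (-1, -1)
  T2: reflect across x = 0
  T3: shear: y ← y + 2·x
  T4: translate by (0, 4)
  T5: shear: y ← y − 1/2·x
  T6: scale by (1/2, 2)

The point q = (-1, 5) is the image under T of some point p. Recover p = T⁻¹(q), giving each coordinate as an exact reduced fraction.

T1 = [-1 0 0; 0 -1 0; 0 0 1]
T2·T1 = [1 0 0; 0 -1 0; 0 0 1]
T3·…·T1 = [1 0 0; 2 -1 0; 0 0 1]
T4·…·T1 = [1 0 0; 2 -1 4; 0 0 1]
T5·…·T1 = [1 0 0; 3/2 -1 4; 0 0 1]
T6·…·T1 = [1/2 0 0; 3 -2 8; 0 0 1]
det M = -1; M⁻¹ = [2 0 0; 3 -1/2 4; 0 0 1]
M⁻¹ · (-1, 5)ᵀ = (-2, -3/2)ᵀ

p = (-2, -3/2)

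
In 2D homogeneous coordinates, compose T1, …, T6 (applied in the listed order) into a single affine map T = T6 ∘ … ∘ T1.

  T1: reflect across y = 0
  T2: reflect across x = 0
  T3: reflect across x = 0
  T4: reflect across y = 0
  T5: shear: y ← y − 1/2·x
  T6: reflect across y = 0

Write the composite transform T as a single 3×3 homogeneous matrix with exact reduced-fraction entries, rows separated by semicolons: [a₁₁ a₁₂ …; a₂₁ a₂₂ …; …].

T1 = [1 0 0; 0 -1 0; 0 0 1]
T2·T1 = [-1 0 0; 0 -1 0; 0 0 1]
T3·…·T1 = [1 0 0; 0 -1 0; 0 0 1]
T4·…·T1 = [1 0 0; 0 1 0; 0 0 1]
T5·…·T1 = [1 0 0; -1/2 1 0; 0 0 1]
T6·…·T1 = [1 0 0; 1/2 -1 0; 0 0 1]

T = [1 0 0; 1/2 -1 0; 0 0 1]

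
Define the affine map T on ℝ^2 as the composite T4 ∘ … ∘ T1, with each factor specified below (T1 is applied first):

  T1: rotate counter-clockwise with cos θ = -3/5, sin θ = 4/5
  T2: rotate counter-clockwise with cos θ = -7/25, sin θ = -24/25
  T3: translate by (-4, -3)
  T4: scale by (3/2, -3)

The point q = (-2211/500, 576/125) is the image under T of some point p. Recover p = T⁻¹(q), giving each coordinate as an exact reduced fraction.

p = (3/2, 1)

T1 = [-3/5 -4/5 0; 4/5 -3/5 0; 0 0 1]
T2·T1 = [117/125 -44/125 0; 44/125 117/125 0; 0 0 1]
T3·…·T1 = [117/125 -44/125 -4; 44/125 117/125 -3; 0 0 1]
T4·…·T1 = [351/250 -66/125 -6; -132/125 -351/125 9; 0 0 1]
det M = -9/2; M⁻¹ = [78/125 -44/375 24/5; -88/375 -39/125 7/5; 0 0 1]
M⁻¹ · (-2211/500, 576/125)ᵀ = (3/2, 1)ᵀ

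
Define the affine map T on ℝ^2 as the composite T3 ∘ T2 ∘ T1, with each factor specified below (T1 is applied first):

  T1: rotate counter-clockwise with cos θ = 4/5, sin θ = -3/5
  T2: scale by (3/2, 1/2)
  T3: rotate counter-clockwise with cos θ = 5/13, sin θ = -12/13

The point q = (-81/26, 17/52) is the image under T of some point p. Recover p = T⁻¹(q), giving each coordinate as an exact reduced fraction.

p = (5/2, -5)

T1 = [4/5 3/5 0; -3/5 4/5 0; 0 0 1]
T2·T1 = [6/5 9/10 0; -3/10 2/5 0; 0 0 1]
T3·…·T1 = [12/65 93/130 0; -159/130 -44/65 0; 0 0 1]
det M = 3/4; M⁻¹ = [-176/195 -62/65 0; 106/65 16/65 0; 0 0 1]
M⁻¹ · (-81/26, 17/52)ᵀ = (5/2, -5)ᵀ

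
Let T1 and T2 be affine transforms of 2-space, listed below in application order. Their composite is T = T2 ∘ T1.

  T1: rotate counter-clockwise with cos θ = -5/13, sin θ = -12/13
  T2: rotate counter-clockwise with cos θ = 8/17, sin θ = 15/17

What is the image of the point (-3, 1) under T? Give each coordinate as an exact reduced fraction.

T(p) = (-249/221, 653/221)

T1 rotate counter-clockwise with cos θ = -5/13, sin θ = -12/13: (-3, 1) → (27/13, 31/13)
T2 rotate counter-clockwise with cos θ = 8/17, sin θ = 15/17: (27/13, 31/13) → (-249/221, 653/221)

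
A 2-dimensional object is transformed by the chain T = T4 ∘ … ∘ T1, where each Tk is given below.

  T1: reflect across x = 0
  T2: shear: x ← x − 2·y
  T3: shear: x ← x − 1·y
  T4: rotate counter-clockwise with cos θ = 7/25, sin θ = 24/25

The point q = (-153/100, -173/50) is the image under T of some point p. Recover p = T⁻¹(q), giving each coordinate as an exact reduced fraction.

p = (9/4, 1/2)

T1 = [-1 0 0; 0 1 0; 0 0 1]
T2·T1 = [-1 -2 0; 0 1 0; 0 0 1]
T3·…·T1 = [-1 -3 0; 0 1 0; 0 0 1]
T4·…·T1 = [-7/25 -9/5 0; -24/25 -13/5 0; 0 0 1]
det M = -1; M⁻¹ = [13/5 -9/5 0; -24/25 7/25 0; 0 0 1]
M⁻¹ · (-153/100, -173/50)ᵀ = (9/4, 1/2)ᵀ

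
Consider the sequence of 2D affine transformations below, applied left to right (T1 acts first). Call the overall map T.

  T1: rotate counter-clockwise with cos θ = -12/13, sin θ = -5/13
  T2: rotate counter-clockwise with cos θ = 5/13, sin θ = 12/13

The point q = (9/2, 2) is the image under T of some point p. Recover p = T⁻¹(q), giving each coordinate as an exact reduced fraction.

T1 = [-12/13 5/13 0; -5/13 -12/13 0; 0 0 1]
T2·T1 = [0 1 0; -1 0 0; 0 0 1]
det M = 1; M⁻¹ = [0 -1 0; 1 0 0; 0 0 1]
M⁻¹ · (9/2, 2)ᵀ = (-2, 9/2)ᵀ

p = (-2, 9/2)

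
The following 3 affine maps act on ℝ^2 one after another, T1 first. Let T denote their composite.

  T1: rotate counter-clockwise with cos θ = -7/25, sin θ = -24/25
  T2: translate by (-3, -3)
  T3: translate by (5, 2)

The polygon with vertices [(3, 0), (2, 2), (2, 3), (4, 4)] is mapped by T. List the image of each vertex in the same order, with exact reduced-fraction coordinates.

image vertices: (29/25, -97/25), (84/25, -87/25), (108/25, -94/25), (118/25, -149/25)

T1 rotate counter-clockwise with cos θ = -7/25, sin θ = -24/25: (3, 0) → (-21/25, -72/25); (2, 2) → (34/25, -62/25); (2, 3) → (58/25, -69/25); (4, 4) → (68/25, -124/25)
T2 translate by (-3, -3): (-21/25, -72/25) → (-96/25, -147/25); (34/25, -62/25) → (-41/25, -137/25); (58/25, -69/25) → (-17/25, -144/25); (68/25, -124/25) → (-7/25, -199/25)
T3 translate by (5, 2): (-96/25, -147/25) → (29/25, -97/25); (-41/25, -137/25) → (84/25, -87/25); (-17/25, -144/25) → (108/25, -94/25); (-7/25, -199/25) → (118/25, -149/25)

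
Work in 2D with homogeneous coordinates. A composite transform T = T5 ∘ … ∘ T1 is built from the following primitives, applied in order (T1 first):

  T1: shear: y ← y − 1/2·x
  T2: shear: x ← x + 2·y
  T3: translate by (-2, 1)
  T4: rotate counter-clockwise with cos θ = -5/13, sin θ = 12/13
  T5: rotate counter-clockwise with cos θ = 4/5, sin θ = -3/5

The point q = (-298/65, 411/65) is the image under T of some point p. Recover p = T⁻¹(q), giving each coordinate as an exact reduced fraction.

T1 = [1 0 0; -1/2 1 0; 0 0 1]
T2·T1 = [0 2 0; -1/2 1 0; 0 0 1]
T3·…·T1 = [0 2 -2; -1/2 1 1; 0 0 1]
T4·…·T1 = [6/13 -22/13 -2/13; 5/26 19/13 -29/13; 0 0 1]
T5·…·T1 = [63/130 -31/65 -19/13; -8/65 142/65 -22/13; 0 0 1]
det M = 1; M⁻¹ = [142/65 31/65 4; 8/65 63/130 1; 0 0 1]
M⁻¹ · (-298/65, 411/65)ᵀ = (-3, 7/2)ᵀ

p = (-3, 7/2)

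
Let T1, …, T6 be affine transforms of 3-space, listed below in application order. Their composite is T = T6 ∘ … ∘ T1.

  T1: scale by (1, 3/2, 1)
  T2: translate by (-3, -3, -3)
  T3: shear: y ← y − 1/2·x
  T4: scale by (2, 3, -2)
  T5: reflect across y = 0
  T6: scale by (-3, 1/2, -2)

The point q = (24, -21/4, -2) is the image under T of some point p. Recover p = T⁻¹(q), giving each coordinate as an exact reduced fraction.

T1 = [1 0 0 0; 0 3/2 0 0; 0 0 1 0; 0 0 0 1]
T2·T1 = [1 0 0 -3; 0 3/2 0 -3; 0 0 1 -3; 0 0 0 1]
T3·…·T1 = [1 0 0 -3; -1/2 3/2 0 -3/2; 0 0 1 -3; 0 0 0 1]
T4·…·T1 = [2 0 0 -6; -3/2 9/2 0 -9/2; 0 0 -2 6; 0 0 0 1]
T5·…·T1 = [2 0 0 -6; 3/2 -9/2 0 9/2; 0 0 -2 6; 0 0 0 1]
T6·…·T1 = [-6 0 0 18; 3/4 -9/4 0 9/4; 0 0 4 -12; 0 0 0 1]
det M = 54; M⁻¹ = [-1/6 0 0 3; -1/18 -4/9 0 2; 0 0 1/4 3; 0 0 0 1]
M⁻¹ · (24, -21/4, -2)ᵀ = (-1, 3, 5/2)ᵀ

p = (-1, 3, 5/2)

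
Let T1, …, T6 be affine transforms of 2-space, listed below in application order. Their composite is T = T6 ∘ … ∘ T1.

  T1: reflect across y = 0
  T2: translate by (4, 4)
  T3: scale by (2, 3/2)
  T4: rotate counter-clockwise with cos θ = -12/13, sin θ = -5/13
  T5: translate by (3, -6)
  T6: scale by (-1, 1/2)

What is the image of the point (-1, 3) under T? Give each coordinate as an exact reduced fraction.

T(p) = (51/26, -63/13)

T1 reflect across y = 0: (-1, 3) → (-1, -3)
T2 translate by (4, 4): (-1, -3) → (3, 1)
T3 scale by (2, 3/2): (3, 1) → (6, 3/2)
T4 rotate counter-clockwise with cos θ = -12/13, sin θ = -5/13: (6, 3/2) → (-129/26, -48/13)
T5 translate by (3, -6): (-129/26, -48/13) → (-51/26, -126/13)
T6 scale by (-1, 1/2): (-51/26, -126/13) → (51/26, -63/13)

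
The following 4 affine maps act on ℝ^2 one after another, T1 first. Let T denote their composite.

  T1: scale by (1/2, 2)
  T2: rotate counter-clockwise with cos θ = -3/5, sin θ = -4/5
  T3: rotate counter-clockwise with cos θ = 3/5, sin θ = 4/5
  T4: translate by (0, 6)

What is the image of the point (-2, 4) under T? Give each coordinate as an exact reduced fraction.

T(p) = (37/5, 46/5)

T1 scale by (1/2, 2): (-2, 4) → (-1, 8)
T2 rotate counter-clockwise with cos θ = -3/5, sin θ = -4/5: (-1, 8) → (7, -4)
T3 rotate counter-clockwise with cos θ = 3/5, sin θ = 4/5: (7, -4) → (37/5, 16/5)
T4 translate by (0, 6): (37/5, 16/5) → (37/5, 46/5)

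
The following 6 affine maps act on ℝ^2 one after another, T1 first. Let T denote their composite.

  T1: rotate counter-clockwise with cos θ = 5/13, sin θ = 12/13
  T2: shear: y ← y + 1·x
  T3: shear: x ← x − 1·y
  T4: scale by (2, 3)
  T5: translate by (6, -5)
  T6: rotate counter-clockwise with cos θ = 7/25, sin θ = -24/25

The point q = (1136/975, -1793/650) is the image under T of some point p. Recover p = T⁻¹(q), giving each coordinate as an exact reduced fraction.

p = (3/2, 1/3)

T1 = [5/13 -12/13 0; 12/13 5/13 0; 0 0 1]
T2·T1 = [5/13 -12/13 0; 17/13 -7/13 0; 0 0 1]
T3·…·T1 = [-12/13 -5/13 0; 17/13 -7/13 0; 0 0 1]
T4·…·T1 = [-24/13 -10/13 0; 51/13 -21/13 0; 0 0 1]
T5·…·T1 = [-24/13 -10/13 6; 51/13 -21/13 -5; 0 0 1]
T6·…·T1 = [1056/325 -574/325 -78/25; 933/325 93/325 -179/25; 0 0 1]
det M = 6; M⁻¹ = [31/650 287/975 88/39; -311/650 176/325 31/13; 0 0 1]
M⁻¹ · (1136/975, -1793/650)ᵀ = (3/2, 1/3)ᵀ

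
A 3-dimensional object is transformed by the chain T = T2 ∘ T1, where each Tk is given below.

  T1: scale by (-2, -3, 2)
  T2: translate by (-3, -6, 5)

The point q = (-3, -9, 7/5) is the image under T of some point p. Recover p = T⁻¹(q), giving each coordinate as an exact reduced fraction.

p = (0, 1, -9/5)

T1 = [-2 0 0 0; 0 -3 0 0; 0 0 2 0; 0 0 0 1]
T2·T1 = [-2 0 0 -3; 0 -3 0 -6; 0 0 2 5; 0 0 0 1]
det M = 12; M⁻¹ = [-1/2 0 0 -3/2; 0 -1/3 0 -2; 0 0 1/2 -5/2; 0 0 0 1]
M⁻¹ · (-3, -9, 7/5)ᵀ = (0, 1, -9/5)ᵀ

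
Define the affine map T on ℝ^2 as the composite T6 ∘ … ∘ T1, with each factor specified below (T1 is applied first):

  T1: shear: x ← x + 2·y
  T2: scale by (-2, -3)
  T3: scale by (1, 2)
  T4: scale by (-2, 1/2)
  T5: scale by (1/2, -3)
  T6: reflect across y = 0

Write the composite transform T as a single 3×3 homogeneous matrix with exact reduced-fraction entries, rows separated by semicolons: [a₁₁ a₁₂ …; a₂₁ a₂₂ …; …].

T = [2 4 0; 0 -9 0; 0 0 1]

T1 = [1 2 0; 0 1 0; 0 0 1]
T2·T1 = [-2 -4 0; 0 -3 0; 0 0 1]
T3·…·T1 = [-2 -4 0; 0 -6 0; 0 0 1]
T4·…·T1 = [4 8 0; 0 -3 0; 0 0 1]
T5·…·T1 = [2 4 0; 0 9 0; 0 0 1]
T6·…·T1 = [2 4 0; 0 -9 0; 0 0 1]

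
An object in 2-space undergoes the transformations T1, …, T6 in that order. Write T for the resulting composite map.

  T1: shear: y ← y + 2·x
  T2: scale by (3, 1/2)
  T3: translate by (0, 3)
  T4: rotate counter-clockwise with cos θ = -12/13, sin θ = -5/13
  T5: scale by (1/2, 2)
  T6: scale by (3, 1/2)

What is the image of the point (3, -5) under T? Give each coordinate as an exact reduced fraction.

T(p) = (-543/52, -87/13)

T1 shear: y ← y + 2·x: (3, -5) → (3, 1)
T2 scale by (3, 1/2): (3, 1) → (9, 1/2)
T3 translate by (0, 3): (9, 1/2) → (9, 7/2)
T4 rotate counter-clockwise with cos θ = -12/13, sin θ = -5/13: (9, 7/2) → (-181/26, -87/13)
T5 scale by (1/2, 2): (-181/26, -87/13) → (-181/52, -174/13)
T6 scale by (3, 1/2): (-181/52, -174/13) → (-543/52, -87/13)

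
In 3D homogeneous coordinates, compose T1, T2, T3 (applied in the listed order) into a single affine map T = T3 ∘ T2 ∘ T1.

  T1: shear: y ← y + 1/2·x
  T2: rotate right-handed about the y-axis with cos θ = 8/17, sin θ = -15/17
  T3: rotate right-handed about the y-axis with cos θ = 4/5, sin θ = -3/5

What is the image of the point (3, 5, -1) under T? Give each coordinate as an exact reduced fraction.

T1 shear: y ← y + 1/2·x: (3, 5, -1) → (3, 13/2, -1)
T2 rotate right-handed about the y-axis with cos θ = 8/17, sin θ = -15/17: (3, 13/2, -1) → (39/17, 13/2, 37/17)
T3 rotate right-handed about the y-axis with cos θ = 4/5, sin θ = -3/5: (39/17, 13/2, 37/17) → (9/17, 13/2, 53/17)

T(p) = (9/17, 13/2, 53/17)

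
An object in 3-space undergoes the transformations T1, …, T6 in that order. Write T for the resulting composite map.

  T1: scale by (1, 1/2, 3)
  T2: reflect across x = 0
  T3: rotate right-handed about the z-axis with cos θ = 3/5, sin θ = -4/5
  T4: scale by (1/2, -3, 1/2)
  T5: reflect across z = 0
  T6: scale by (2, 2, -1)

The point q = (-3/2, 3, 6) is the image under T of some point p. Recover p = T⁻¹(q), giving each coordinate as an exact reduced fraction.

p = (1/2, -3, 4)

T1 = [1 0 0 0; 0 1/2 0 0; 0 0 3 0; 0 0 0 1]
T2·T1 = [-1 0 0 0; 0 1/2 0 0; 0 0 3 0; 0 0 0 1]
T3·…·T1 = [-3/5 2/5 0 0; 4/5 3/10 0 0; 0 0 3 0; 0 0 0 1]
T4·…·T1 = [-3/10 1/5 0 0; -12/5 -9/10 0 0; 0 0 3/2 0; 0 0 0 1]
T5·…·T1 = [-3/10 1/5 0 0; -12/5 -9/10 0 0; 0 0 -3/2 0; 0 0 0 1]
T6·…·T1 = [-3/5 2/5 0 0; -24/5 -9/5 0 0; 0 0 3/2 0; 0 0 0 1]
det M = 9/2; M⁻¹ = [-3/5 -2/15 0 0; 8/5 -1/5 0 0; 0 0 2/3 0; 0 0 0 1]
M⁻¹ · (-3/2, 3, 6)ᵀ = (1/2, -3, 4)ᵀ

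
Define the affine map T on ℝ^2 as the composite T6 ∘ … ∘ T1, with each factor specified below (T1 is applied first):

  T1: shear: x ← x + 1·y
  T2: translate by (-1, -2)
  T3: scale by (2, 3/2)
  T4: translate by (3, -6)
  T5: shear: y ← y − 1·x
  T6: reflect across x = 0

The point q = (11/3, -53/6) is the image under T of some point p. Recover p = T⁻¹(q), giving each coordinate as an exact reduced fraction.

p = (0, -7/3)

T1 = [1 1 0; 0 1 0; 0 0 1]
T2·T1 = [1 1 -1; 0 1 -2; 0 0 1]
T3·…·T1 = [2 2 -2; 0 3/2 -3; 0 0 1]
T4·…·T1 = [2 2 1; 0 3/2 -9; 0 0 1]
T5·…·T1 = [2 2 1; -2 -1/2 -10; 0 0 1]
T6·…·T1 = [-2 -2 -1; -2 -1/2 -10; 0 0 1]
det M = -3; M⁻¹ = [1/6 -2/3 -13/2; -2/3 2/3 6; 0 0 1]
M⁻¹ · (11/3, -53/6)ᵀ = (0, -7/3)ᵀ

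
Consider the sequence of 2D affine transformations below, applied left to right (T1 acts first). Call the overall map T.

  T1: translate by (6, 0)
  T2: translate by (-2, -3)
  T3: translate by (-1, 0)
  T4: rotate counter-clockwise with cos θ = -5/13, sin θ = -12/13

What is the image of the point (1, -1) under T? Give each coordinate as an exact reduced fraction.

T1 translate by (6, 0): (1, -1) → (7, -1)
T2 translate by (-2, -3): (7, -1) → (5, -4)
T3 translate by (-1, 0): (5, -4) → (4, -4)
T4 rotate counter-clockwise with cos θ = -5/13, sin θ = -12/13: (4, -4) → (-68/13, -28/13)

T(p) = (-68/13, -28/13)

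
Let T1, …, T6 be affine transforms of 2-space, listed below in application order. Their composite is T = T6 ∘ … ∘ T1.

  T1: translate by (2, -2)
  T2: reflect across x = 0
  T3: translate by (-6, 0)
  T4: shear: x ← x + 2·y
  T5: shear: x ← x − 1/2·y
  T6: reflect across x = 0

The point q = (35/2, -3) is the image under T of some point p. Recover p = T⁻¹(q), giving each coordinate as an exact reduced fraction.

p = (5, -1)

T1 = [1 0 2; 0 1 -2; 0 0 1]
T2·T1 = [-1 0 -2; 0 1 -2; 0 0 1]
T3·…·T1 = [-1 0 -8; 0 1 -2; 0 0 1]
T4·…·T1 = [-1 2 -12; 0 1 -2; 0 0 1]
T5·…·T1 = [-1 3/2 -11; 0 1 -2; 0 0 1]
T6·…·T1 = [1 -3/2 11; 0 1 -2; 0 0 1]
det M = 1; M⁻¹ = [1 3/2 -8; 0 1 2; 0 0 1]
M⁻¹ · (35/2, -3)ᵀ = (5, -1)ᵀ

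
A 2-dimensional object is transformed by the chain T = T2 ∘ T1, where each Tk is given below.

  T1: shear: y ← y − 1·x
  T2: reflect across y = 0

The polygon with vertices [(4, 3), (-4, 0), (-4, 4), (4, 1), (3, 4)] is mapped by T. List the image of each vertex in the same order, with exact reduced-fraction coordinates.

T1 shear: y ← y − 1·x: (4, 3) → (4, -1); (-4, 0) → (-4, 4); (-4, 4) → (-4, 8); (4, 1) → (4, -3); (3, 4) → (3, 1)
T2 reflect across y = 0: (4, -1) → (4, 1); (-4, 4) → (-4, -4); (-4, 8) → (-4, -8); (4, -3) → (4, 3); (3, 1) → (3, -1)

image vertices: (4, 1), (-4, -4), (-4, -8), (4, 3), (3, -1)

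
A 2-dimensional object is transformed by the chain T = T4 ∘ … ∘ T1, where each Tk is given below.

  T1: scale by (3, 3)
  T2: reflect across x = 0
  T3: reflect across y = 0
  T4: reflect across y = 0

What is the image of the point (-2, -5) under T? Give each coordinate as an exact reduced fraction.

T1 scale by (3, 3): (-2, -5) → (-6, -15)
T2 reflect across x = 0: (-6, -15) → (6, -15)
T3 reflect across y = 0: (6, -15) → (6, 15)
T4 reflect across y = 0: (6, 15) → (6, -15)

T(p) = (6, -15)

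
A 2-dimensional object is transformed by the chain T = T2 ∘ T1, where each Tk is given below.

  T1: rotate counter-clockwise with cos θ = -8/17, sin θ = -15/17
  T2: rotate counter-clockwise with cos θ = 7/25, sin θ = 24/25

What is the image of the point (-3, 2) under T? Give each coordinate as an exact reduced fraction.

T(p) = (-318/425, 1499/425)

T1 rotate counter-clockwise with cos θ = -8/17, sin θ = -15/17: (-3, 2) → (54/17, 29/17)
T2 rotate counter-clockwise with cos θ = 7/25, sin θ = 24/25: (54/17, 29/17) → (-318/425, 1499/425)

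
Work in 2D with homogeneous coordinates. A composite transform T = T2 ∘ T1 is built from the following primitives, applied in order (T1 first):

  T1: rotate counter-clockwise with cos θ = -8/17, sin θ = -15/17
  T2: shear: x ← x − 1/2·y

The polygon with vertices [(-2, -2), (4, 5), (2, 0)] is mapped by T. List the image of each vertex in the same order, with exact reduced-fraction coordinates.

T1 rotate counter-clockwise with cos θ = -8/17, sin θ = -15/17: (-2, -2) → (-14/17, 46/17); (4, 5) → (43/17, -100/17); (2, 0) → (-16/17, -30/17)
T2 shear: x ← x − 1/2·y: (-14/17, 46/17) → (-37/17, 46/17); (43/17, -100/17) → (93/17, -100/17); (-16/17, -30/17) → (-1/17, -30/17)

image vertices: (-37/17, 46/17), (93/17, -100/17), (-1/17, -30/17)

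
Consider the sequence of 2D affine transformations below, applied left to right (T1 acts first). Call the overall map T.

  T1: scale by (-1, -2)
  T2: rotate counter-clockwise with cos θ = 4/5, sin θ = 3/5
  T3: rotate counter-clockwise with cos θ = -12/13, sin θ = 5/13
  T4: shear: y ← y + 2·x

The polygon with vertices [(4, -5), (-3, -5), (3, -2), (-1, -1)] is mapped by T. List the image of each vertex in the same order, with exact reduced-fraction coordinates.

image vertices: (412/65, 258/65), (-29/65, -736/65), (253/65, 302/65), (-31/65, -204/65)

T1 scale by (-1, -2): (4, -5) → (-4, 10); (-3, -5) → (3, 10); (3, -2) → (-3, 4); (-1, -1) → (1, 2)
T2 rotate counter-clockwise with cos θ = 4/5, sin θ = 3/5: (-4, 10) → (-46/5, 28/5); (3, 10) → (-18/5, 49/5); (-3, 4) → (-24/5, 7/5); (1, 2) → (-2/5, 11/5)
T3 rotate counter-clockwise with cos θ = -12/13, sin θ = 5/13: (-46/5, 28/5) → (412/65, -566/65); (-18/5, 49/5) → (-29/65, -678/65); (-24/5, 7/5) → (253/65, -204/65); (-2/5, 11/5) → (-31/65, -142/65)
T4 shear: y ← y + 2·x: (412/65, -566/65) → (412/65, 258/65); (-29/65, -678/65) → (-29/65, -736/65); (253/65, -204/65) → (253/65, 302/65); (-31/65, -142/65) → (-31/65, -204/65)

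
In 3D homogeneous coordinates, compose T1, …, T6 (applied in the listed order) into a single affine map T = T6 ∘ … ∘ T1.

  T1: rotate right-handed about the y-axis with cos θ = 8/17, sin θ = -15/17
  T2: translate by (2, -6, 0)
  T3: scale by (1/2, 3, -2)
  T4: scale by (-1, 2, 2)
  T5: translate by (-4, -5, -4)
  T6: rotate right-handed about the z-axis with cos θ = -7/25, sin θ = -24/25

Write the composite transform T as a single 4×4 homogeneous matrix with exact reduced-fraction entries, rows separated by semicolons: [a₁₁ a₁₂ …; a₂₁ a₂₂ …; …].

T = [28/425 144/25 -21/170 -949/25; 96/425 -42/25 -36/85 407/25; -60/17 0 -32/17 -4; 0 0 0 1]

T1 = [8/17 0 -15/17 0; 0 1 0 0; 15/17 0 8/17 0; 0 0 0 1]
T2·T1 = [8/17 0 -15/17 2; 0 1 0 -6; 15/17 0 8/17 0; 0 0 0 1]
T3·…·T1 = [4/17 0 -15/34 1; 0 3 0 -18; -30/17 0 -16/17 0; 0 0 0 1]
T4·…·T1 = [-4/17 0 15/34 -1; 0 6 0 -36; -60/17 0 -32/17 0; 0 0 0 1]
T5·…·T1 = [-4/17 0 15/34 -5; 0 6 0 -41; -60/17 0 -32/17 -4; 0 0 0 1]
T6·…·T1 = [28/425 144/25 -21/170 -949/25; 96/425 -42/25 -36/85 407/25; -60/17 0 -32/17 -4; 0 0 0 1]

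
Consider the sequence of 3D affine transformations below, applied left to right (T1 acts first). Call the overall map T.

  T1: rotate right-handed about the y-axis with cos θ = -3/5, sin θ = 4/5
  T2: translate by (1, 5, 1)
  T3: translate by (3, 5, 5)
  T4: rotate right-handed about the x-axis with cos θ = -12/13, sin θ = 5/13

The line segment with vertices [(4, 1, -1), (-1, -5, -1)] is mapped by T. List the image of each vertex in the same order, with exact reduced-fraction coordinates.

image vertices: (4/5, -149/13, 71/65), (19/5, -97/13, -319/65)

T1 rotate right-handed about the y-axis with cos θ = -3/5, sin θ = 4/5: (4, 1, -1) → (-16/5, 1, -13/5); (-1, -5, -1) → (-1/5, -5, 7/5)
T2 translate by (1, 5, 1): (-16/5, 1, -13/5) → (-11/5, 6, -8/5); (-1/5, -5, 7/5) → (4/5, 0, 12/5)
T3 translate by (3, 5, 5): (-11/5, 6, -8/5) → (4/5, 11, 17/5); (4/5, 0, 12/5) → (19/5, 5, 37/5)
T4 rotate right-handed about the x-axis with cos θ = -12/13, sin θ = 5/13: (4/5, 11, 17/5) → (4/5, -149/13, 71/65); (19/5, 5, 37/5) → (19/5, -97/13, -319/65)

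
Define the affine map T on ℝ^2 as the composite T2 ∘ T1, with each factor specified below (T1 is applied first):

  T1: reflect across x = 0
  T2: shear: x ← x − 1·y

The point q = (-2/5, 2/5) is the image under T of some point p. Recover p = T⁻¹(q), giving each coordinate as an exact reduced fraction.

p = (0, 2/5)

T1 = [-1 0 0; 0 1 0; 0 0 1]
T2·T1 = [-1 -1 0; 0 1 0; 0 0 1]
det M = -1; M⁻¹ = [-1 -1 0; 0 1 0; 0 0 1]
M⁻¹ · (-2/5, 2/5)ᵀ = (0, 2/5)ᵀ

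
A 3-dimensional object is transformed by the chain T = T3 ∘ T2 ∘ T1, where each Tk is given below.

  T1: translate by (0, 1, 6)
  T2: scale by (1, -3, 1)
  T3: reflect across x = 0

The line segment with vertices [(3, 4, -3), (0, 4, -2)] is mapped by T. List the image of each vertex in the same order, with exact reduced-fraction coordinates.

T1 translate by (0, 1, 6): (3, 4, -3) → (3, 5, 3); (0, 4, -2) → (0, 5, 4)
T2 scale by (1, -3, 1): (3, 5, 3) → (3, -15, 3); (0, 5, 4) → (0, -15, 4)
T3 reflect across x = 0: (3, -15, 3) → (-3, -15, 3); (0, -15, 4) → (0, -15, 4)

image vertices: (-3, -15, 3), (0, -15, 4)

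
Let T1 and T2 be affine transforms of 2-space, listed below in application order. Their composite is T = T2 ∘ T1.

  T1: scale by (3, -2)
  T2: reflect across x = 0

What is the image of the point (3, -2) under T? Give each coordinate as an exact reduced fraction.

T1 scale by (3, -2): (3, -2) → (9, 4)
T2 reflect across x = 0: (9, 4) → (-9, 4)

T(p) = (-9, 4)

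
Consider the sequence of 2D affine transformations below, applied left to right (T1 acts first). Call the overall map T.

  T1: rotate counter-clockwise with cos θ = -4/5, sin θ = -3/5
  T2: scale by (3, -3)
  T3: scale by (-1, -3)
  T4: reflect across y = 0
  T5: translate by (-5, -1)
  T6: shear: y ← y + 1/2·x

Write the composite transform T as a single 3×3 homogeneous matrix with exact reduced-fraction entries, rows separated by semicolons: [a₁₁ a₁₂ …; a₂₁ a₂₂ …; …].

T = [12/5 -9/5 -5; 33/5 63/10 -7/2; 0 0 1]

T1 = [-4/5 3/5 0; -3/5 -4/5 0; 0 0 1]
T2·T1 = [-12/5 9/5 0; 9/5 12/5 0; 0 0 1]
T3·…·T1 = [12/5 -9/5 0; -27/5 -36/5 0; 0 0 1]
T4·…·T1 = [12/5 -9/5 0; 27/5 36/5 0; 0 0 1]
T5·…·T1 = [12/5 -9/5 -5; 27/5 36/5 -1; 0 0 1]
T6·…·T1 = [12/5 -9/5 -5; 33/5 63/10 -7/2; 0 0 1]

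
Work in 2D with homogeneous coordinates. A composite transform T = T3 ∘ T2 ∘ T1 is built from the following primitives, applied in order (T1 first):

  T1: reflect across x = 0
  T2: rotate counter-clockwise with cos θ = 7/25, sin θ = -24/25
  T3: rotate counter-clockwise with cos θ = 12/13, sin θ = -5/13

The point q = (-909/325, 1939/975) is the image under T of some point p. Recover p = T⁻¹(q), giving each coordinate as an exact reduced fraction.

p = (5/3, -3)

T1 = [-1 0 0; 0 1 0; 0 0 1]
T2·T1 = [-7/25 24/25 0; 24/25 7/25 0; 0 0 1]
T3·…·T1 = [36/325 323/325 0; 323/325 -36/325 0; 0 0 1]
det M = -1; M⁻¹ = [36/325 323/325 0; 323/325 -36/325 0; 0 0 1]
M⁻¹ · (-909/325, 1939/975)ᵀ = (5/3, -3)ᵀ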